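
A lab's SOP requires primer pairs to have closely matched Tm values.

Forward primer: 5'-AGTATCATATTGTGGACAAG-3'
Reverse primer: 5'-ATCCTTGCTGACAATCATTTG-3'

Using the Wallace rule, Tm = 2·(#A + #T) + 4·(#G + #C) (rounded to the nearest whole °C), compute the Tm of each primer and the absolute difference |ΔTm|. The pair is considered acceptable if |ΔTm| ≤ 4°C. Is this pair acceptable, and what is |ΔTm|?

Forward: A=7 T=6 G=5 C=2 → Tm = 2·13 + 4·7 = 54°C.
Reverse: A=5 T=8 G=3 C=5 → Tm = 2·13 + 4·8 = 58°C.
|ΔTm| = |54 − 58| = 4°C, ≤ 4°C.

|ΔTm| = 4°C; the pair is acceptable.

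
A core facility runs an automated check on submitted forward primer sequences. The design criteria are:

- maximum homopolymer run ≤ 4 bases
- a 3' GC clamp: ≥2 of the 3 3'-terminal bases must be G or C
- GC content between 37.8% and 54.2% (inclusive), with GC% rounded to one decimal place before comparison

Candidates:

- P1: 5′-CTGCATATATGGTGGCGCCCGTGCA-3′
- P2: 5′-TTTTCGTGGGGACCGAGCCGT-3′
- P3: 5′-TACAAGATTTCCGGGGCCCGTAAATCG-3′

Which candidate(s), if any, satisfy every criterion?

P3 only.

P1 (25 nt, A=4 T=6 G=8 C=7): longest run = 3 ✓; 3' end GCA has 2 G/C ✓; GC 15/25 = 60.0%, outside 37.8–54.2% ✗ — fails.
P2 (21 nt, A=2 T=6 G=8 C=5): longest run = 4 ✓; 3' end CGT has 2 G/C ✓; GC 13/21 = 61.9%, outside 37.8–54.2% ✗ — fails.
P3 (27 nt, A=7 T=6 G=7 C=7): longest run = 4 ✓; 3' end TCG has 2 G/C ✓; GC 14/27 = 51.9% ✓ — passes.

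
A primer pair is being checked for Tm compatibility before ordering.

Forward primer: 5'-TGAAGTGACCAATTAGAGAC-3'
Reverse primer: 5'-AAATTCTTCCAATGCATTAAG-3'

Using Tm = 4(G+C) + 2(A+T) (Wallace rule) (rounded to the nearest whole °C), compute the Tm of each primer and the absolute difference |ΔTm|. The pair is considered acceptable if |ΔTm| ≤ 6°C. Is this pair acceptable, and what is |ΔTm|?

Forward: A=8 T=4 G=5 C=3 → Tm = 2·12 + 4·8 = 56°C.
Reverse: A=8 T=7 G=2 C=4 → Tm = 2·15 + 4·6 = 54°C.
|ΔTm| = |56 − 54| = 2°C, ≤ 6°C.

|ΔTm| = 2°C; the pair is acceptable.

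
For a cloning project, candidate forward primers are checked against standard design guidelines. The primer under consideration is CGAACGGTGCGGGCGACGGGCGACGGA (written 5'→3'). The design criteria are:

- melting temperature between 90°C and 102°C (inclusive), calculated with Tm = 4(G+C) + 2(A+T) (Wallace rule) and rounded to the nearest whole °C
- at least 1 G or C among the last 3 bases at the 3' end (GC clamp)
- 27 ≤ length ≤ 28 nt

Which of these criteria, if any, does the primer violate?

Meets all criteria.

Base counts: A=5, T=1, G=14, C=7 (length 27).
Tm: Tm = 2·6 + 4·21 = 96°C ✓
GC clamp: 3' end GGA has 2 G/C ✓
length: length 27 ✓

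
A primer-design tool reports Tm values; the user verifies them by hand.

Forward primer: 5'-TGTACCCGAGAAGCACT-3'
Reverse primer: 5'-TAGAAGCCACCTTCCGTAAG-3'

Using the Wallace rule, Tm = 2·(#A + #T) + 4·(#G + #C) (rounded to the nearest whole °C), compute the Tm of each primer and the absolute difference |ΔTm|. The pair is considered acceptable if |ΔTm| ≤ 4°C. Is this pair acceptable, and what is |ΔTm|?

Forward: A=5 T=3 G=4 C=5 → Tm = 2·8 + 4·9 = 52°C.
Reverse: A=6 T=4 G=4 C=6 → Tm = 2·10 + 4·10 = 60°C.
|ΔTm| = |52 − 60| = 8°C, > 4°C.

|ΔTm| = 8°C; the pair is not acceptable.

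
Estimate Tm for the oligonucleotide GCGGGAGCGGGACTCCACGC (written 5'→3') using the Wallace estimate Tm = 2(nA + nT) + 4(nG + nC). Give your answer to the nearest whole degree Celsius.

72°C

Base counts: A=3, T=1, G=9, C=7 (length 20).
Tm = 2·(3+1) + 4·(9+7) = 2·4 + 4·16 = 8 + 64 = 72°C.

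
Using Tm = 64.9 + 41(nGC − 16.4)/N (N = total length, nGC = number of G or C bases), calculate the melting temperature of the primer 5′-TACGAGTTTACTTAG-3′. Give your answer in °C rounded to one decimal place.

33.7°C

Base counts: A=4, T=6, G=3, C=2; G+C = 5, N = 15.
Tm = 64.9 + 41·(5 − 16.4)/15 = 64.9 + -467.40/15 = 33.7°C.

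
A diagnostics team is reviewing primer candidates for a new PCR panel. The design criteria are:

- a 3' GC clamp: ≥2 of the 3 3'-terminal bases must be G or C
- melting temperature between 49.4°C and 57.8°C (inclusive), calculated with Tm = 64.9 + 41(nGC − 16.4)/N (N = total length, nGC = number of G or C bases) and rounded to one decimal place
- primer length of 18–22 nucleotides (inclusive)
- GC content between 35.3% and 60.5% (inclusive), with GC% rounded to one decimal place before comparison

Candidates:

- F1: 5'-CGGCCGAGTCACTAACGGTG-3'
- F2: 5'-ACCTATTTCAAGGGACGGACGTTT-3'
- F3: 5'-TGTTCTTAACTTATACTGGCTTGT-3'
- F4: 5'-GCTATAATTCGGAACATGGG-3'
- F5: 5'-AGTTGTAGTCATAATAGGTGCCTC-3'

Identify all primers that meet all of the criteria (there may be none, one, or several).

F1 (20 nt, A=4 T=3 G=7 C=6): 3' end GTG has 2 G/C ✓; Tm = 64.9 + 41·(13 − 16.4)/20 = 57.9°C, outside 49.4–57.8°C ✗; length 20 ✓; GC 13/20 = 65.0%, outside 35.3–60.5% ✗ — fails.
F2 (24 nt, A=6 T=7 G=6 C=5): 3' end TTT has 0 G/C, need ≥2 ✗; Tm = 64.9 + 41·(11 − 16.4)/24 = 55.7°C ✓; length 24, outside 18–22 ✗; GC 11/24 = 45.8% ✓ — fails.
F3 (24 nt, A=4 T=12 G=4 C=4): 3' end TGT has 1 G/C, need ≥2 ✗; Tm = 64.9 + 41·(8 − 16.4)/24 = 50.6°C ✓; length 24, outside 18–22 ✗; GC 8/24 = 33.3%, outside 35.3–60.5% ✗ — fails.
F4 (20 nt, A=6 T=5 G=6 C=3): 3' end GGG has 3 G/C ✓; Tm = 64.9 + 41·(9 − 16.4)/20 = 49.7°C ✓; length 20 ✓; GC 9/20 = 45.0% ✓ — passes.
F5 (24 nt, A=6 T=8 G=6 C=4): 3' end CTC has 2 G/C ✓; Tm = 64.9 + 41·(10 − 16.4)/24 = 54.0°C ✓; length 24, outside 18–22 ✗; GC 10/24 = 41.7% ✓ — fails.

F4 only.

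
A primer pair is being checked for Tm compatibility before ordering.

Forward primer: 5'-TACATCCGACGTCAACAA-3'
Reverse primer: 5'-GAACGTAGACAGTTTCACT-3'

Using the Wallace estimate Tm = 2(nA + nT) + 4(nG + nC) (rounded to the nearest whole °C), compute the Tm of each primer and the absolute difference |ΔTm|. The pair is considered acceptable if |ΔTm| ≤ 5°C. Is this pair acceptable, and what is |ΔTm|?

Forward: A=7 T=3 G=2 C=6 → Tm = 2·10 + 4·8 = 52°C.
Reverse: A=6 T=5 G=4 C=4 → Tm = 2·11 + 4·8 = 54°C.
|ΔTm| = |52 − 54| = 2°C, ≤ 5°C.

|ΔTm| = 2°C; the pair is acceptable.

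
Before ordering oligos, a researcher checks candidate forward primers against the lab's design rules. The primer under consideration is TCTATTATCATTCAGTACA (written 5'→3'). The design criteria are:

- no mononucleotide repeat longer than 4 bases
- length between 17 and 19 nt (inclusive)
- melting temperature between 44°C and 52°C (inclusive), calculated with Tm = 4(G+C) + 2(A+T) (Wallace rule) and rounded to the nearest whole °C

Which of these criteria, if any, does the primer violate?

Base counts: A=6, T=8, G=1, C=4 (length 19).
homopolymer run: longest run = 2 ✓
length: length 19 ✓
Tm: Tm = 2·14 + 4·5 = 48°C ✓

Meets all criteria.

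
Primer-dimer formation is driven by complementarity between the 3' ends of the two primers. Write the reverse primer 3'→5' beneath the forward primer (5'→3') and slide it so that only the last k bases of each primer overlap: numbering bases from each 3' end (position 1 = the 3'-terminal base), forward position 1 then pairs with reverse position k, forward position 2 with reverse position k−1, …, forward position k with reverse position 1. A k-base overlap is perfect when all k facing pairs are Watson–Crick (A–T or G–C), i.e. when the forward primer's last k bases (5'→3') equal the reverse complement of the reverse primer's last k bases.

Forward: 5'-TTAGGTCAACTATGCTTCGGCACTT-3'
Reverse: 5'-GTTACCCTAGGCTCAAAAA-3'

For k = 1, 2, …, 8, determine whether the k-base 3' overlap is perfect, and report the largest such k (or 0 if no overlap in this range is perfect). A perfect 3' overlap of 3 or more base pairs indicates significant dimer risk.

Longest perfect overlap: 2 complementary base pairs; below the dimer-risk threshold (threshold 3).

Last 8 bases (5'→3') — forward …CGGCACTT, reverse …CTCAAAAA.
Reverse complement of the reverse primer's last 8 bases: TTTTTGAG; its first k bases are the reverse complement of the reverse primer's last k bases, so a perfect k-base overlap needs the forward primer's last k bases to equal them.
Comparing (forward last k vs required): k=1: T vs T ✓; k=2: TT vs TT ✓; k=3: CTT vs TTT ✗; k=4: ACTT vs TTTT ✗; k=5: CACTT vs TTTTT ✗; k=6: GCACTT vs TTTTTG ✗; k=7: GGCACTT vs TTTTTGA ✗; k=8: CGGCACTT vs TTTTTGAG ✗.
Perfect overlaps at k = 1, 2; the largest is 2.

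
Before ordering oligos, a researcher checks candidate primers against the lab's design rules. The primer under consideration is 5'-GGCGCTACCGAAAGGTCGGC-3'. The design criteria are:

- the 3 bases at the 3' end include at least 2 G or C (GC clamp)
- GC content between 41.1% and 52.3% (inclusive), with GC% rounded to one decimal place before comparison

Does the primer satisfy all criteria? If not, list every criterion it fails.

Base counts: A=4, T=2, G=8, C=6 (length 20).
GC clamp: 3' end GGC has 3 G/C ✓
GC content: GC 14/20 = 70.0%, outside 41.1–52.3% ✗

Fails: GC content.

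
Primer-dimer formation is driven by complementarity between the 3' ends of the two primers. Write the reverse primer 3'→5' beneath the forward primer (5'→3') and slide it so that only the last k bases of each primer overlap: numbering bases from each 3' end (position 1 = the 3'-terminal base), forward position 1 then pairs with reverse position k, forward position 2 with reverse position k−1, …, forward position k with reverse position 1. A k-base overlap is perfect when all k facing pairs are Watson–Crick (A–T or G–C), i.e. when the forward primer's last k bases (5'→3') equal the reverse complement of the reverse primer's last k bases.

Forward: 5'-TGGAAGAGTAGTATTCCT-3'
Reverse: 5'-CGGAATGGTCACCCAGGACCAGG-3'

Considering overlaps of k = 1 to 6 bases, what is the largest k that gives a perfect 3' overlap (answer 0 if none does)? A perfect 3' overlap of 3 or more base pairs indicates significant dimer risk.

Last 6 bases (5'→3') — forward …ATTCCT, reverse …ACCAGG.
Reverse complement of the reverse primer's last 6 bases: CCTGGT; its first k bases are the reverse complement of the reverse primer's last k bases, so a perfect k-base overlap needs the forward primer's last k bases to equal them.
Comparing (forward last k vs required): k=1: T vs C ✗; k=2: CT vs CC ✗; k=3: CCT vs CCT ✓; k=4: TCCT vs CCTG ✗; k=5: TTCCT vs CCTGG ✗; k=6: ATTCCT vs CCTGGT ✗.
Only k = 3 is perfect, so the longest perfect 3' overlap is 3.

Longest perfect overlap: 3 complementary base pairs; significant dimer risk (threshold 3).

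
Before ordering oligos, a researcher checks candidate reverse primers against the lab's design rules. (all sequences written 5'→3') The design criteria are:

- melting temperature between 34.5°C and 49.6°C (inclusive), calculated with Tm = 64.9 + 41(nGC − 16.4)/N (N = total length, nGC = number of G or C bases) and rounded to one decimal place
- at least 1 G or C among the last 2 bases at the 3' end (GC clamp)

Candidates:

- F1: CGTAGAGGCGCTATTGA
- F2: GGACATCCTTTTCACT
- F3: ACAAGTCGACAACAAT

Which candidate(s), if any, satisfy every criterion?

F1 and F2.

F1 (17 nt, A=4 T=4 G=6 C=3): Tm = 64.9 + 41·(9 − 16.4)/17 = 47.1°C ✓; 3' end GA has 1 G/C ✓ — passes.
F2 (16 nt, A=3 T=6 G=2 C=5): Tm = 64.9 + 41·(7 − 16.4)/16 = 40.8°C ✓; 3' end CT has 1 G/C ✓ — passes.
F3 (16 nt, A=8 T=2 G=2 C=4): Tm = 64.9 + 41·(6 − 16.4)/16 = 38.3°C ✓; 3' end AT has 0 G/C, need ≥1 ✗ — fails.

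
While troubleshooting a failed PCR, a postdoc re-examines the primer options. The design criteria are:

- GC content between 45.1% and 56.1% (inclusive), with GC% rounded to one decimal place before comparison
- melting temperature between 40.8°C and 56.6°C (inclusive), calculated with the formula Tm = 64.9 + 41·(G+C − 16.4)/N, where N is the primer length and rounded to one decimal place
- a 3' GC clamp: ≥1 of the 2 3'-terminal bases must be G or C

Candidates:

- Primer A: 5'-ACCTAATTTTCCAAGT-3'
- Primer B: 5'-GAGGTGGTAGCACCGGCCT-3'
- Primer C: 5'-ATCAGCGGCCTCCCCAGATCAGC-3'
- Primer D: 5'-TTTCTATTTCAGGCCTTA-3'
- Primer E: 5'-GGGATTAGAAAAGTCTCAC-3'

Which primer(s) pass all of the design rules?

None of the candidates satisfy all criteria.

Primer A (16 nt, A=5 T=6 G=1 C=4): GC 5/16 = 31.3%, outside 45.1–56.1% ✗; Tm = 64.9 + 41·(5 − 16.4)/16 = 35.7°C, outside 40.8–56.6°C ✗; 3' end GT has 1 G/C ✓ — fails.
Primer B (19 nt, A=3 T=3 G=8 C=5): GC 13/19 = 68.4%, outside 45.1–56.1% ✗; Tm = 64.9 + 41·(13 − 16.4)/19 = 57.6°C, outside 40.8–56.6°C ✗; 3' end CT has 1 G/C ✓ — fails.
Primer C (23 nt, A=5 T=3 G=5 C=10): GC 15/23 = 65.2%, outside 45.1–56.1% ✗; Tm = 64.9 + 41·(15 − 16.4)/23 = 62.4°C, outside 40.8–56.6°C ✗; 3' end GC has 2 G/C ✓ — fails.
Primer D (18 nt, A=3 T=9 G=2 C=4): GC 6/18 = 33.3%, outside 45.1–56.1% ✗; Tm = 64.9 + 41·(6 − 16.4)/18 = 41.2°C ✓; 3' end TA has 0 G/C, need ≥1 ✗ — fails.
Primer E (19 nt, A=7 T=4 G=5 C=3): GC 8/19 = 42.1%, outside 45.1–56.1% ✗; Tm = 64.9 + 41·(8 − 16.4)/19 = 46.8°C ✓; 3' end AC has 1 G/C ✓ — fails.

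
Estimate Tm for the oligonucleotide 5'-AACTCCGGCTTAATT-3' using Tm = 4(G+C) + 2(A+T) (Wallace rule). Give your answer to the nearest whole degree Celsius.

Base counts: A=4, T=5, G=2, C=4 (length 15).
Tm = 2·(4+5) + 4·(2+4) = 2·9 + 4·6 = 18 + 24 = 42°C.

42°C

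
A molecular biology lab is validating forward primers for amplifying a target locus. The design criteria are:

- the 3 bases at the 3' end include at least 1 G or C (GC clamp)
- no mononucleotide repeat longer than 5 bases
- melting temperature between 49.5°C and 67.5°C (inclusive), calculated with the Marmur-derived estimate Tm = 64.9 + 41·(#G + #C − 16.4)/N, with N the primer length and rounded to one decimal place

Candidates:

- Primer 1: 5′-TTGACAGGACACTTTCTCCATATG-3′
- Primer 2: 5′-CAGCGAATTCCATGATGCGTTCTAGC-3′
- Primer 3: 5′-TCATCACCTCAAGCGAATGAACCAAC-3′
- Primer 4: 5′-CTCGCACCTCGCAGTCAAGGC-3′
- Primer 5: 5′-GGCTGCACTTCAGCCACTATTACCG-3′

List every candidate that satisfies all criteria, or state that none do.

Primer 1, Primer 2, Primer 3, Primer 4 and Primer 5.

Primer 1 (24 nt, A=6 T=8 G=4 C=6): 3' end ATG has 1 G/C ✓; longest run = 3 ✓; Tm = 64.9 + 41·(10 − 16.4)/24 = 54.0°C ✓ — passes.
Primer 2 (26 nt, A=6 T=7 G=6 C=7): 3' end AGC has 2 G/C ✓; longest run = 2 ✓; Tm = 64.9 + 41·(13 − 16.4)/26 = 59.5°C ✓ — passes.
Primer 3 (26 nt, A=10 T=4 G=3 C=9): 3' end AAC has 1 G/C ✓; longest run = 2 ✓; Tm = 64.9 + 41·(12 − 16.4)/26 = 58.0°C ✓ — passes.
Primer 4 (21 nt, A=4 T=3 G=5 C=9): 3' end GGC has 3 G/C ✓; longest run = 2 ✓; Tm = 64.9 + 41·(14 − 16.4)/21 = 60.2°C ✓ — passes.
Primer 5 (25 nt, A=5 T=6 G=5 C=9): 3' end CCG has 3 G/C ✓; longest run = 2 ✓; Tm = 64.9 + 41·(14 − 16.4)/25 = 61.0°C ✓ — passes.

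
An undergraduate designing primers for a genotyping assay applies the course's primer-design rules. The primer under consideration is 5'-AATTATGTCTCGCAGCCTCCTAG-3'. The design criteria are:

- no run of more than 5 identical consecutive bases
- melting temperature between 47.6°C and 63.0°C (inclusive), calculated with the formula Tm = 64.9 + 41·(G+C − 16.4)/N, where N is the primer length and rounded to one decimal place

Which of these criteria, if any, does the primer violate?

Meets all criteria.

Base counts: A=5, T=7, G=4, C=7 (length 23).
homopolymer run: longest run = 2 ✓
Tm: Tm = 64.9 + 41·(11 − 16.4)/23 = 55.3°C ✓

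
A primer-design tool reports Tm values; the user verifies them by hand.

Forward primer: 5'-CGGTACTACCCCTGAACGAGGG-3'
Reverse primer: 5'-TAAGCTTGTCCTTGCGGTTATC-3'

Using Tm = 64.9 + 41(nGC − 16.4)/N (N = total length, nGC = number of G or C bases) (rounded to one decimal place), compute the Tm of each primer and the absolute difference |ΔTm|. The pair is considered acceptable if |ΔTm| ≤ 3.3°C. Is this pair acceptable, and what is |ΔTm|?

Forward: G+C = 14, N = 22 → Tm = 64.9 + 41·(14 − 16.4)/22 = 60.4°C.
Reverse: G+C = 10, N = 22 → Tm = 64.9 + 41·(10 − 16.4)/22 = 53.0°C.
|ΔTm| = |60.4 − 53.0| = 7.4°C, > 3.3°C.

|ΔTm| = 7.4°C; the pair is not acceptable.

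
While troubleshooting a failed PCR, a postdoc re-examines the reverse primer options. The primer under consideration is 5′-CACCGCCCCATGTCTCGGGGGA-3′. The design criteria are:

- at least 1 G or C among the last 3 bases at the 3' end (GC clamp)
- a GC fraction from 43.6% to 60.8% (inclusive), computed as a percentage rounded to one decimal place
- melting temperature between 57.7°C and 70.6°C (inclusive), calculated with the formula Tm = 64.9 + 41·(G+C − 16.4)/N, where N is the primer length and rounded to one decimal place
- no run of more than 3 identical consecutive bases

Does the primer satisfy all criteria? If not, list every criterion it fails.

Base counts: A=3, T=3, G=7, C=9 (length 22).
GC clamp: 3' end GGA has 2 G/C ✓
GC content: GC 16/22 = 72.7%, outside 43.6–60.8% ✗
Tm: Tm = 64.9 + 41·(16 − 16.4)/22 = 64.2°C ✓
homopolymer run: longest run = 5, exceeds 3 ✗

Fails: GC content, homopolymer run.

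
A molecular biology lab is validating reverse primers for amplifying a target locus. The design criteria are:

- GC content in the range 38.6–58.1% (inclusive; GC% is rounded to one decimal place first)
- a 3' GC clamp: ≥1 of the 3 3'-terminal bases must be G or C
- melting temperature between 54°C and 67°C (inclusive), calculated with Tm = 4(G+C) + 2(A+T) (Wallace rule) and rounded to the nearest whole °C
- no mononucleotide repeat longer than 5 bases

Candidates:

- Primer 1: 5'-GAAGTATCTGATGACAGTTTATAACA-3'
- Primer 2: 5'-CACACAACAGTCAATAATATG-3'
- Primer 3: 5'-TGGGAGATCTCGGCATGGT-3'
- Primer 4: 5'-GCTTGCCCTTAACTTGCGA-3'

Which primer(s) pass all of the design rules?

Primer 3 and Primer 4.

Primer 1 (26 nt, A=10 T=8 G=5 C=3): GC 8/26 = 30.8%, outside 38.6–58.1% ✗; 3' end ACA has 1 G/C ✓; Tm = 2·18 + 4·8 = 68°C, outside 54–67°C ✗; longest run = 3 ✓ — fails.
Primer 2 (21 nt, A=10 T=4 G=2 C=5): GC 7/21 = 33.3%, outside 38.6–58.1% ✗; 3' end ATG has 1 G/C ✓; Tm = 2·14 + 4·7 = 56°C ✓; longest run = 2 ✓ — fails.
Primer 3 (19 nt, A=3 T=5 G=8 C=3): GC 11/19 = 57.9% ✓; 3' end GGT has 2 G/C ✓; Tm = 2·8 + 4·11 = 60°C ✓; longest run = 3 ✓ — passes.
Primer 4 (19 nt, A=3 T=6 G=4 C=6): GC 10/19 = 52.6% ✓; 3' end CGA has 2 G/C ✓; Tm = 2·9 + 4·10 = 58°C ✓; longest run = 3 ✓ — passes.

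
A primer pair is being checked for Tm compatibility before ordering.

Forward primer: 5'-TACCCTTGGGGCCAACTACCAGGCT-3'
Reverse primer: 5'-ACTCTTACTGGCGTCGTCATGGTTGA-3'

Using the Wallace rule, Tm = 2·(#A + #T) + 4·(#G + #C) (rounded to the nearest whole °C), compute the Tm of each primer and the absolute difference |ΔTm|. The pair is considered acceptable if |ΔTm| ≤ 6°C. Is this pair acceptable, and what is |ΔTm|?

Forward: A=5 T=5 G=6 C=9 → Tm = 2·10 + 4·15 = 80°C.
Reverse: A=4 T=9 G=7 C=6 → Tm = 2·13 + 4·13 = 78°C.
|ΔTm| = |80 − 78| = 2°C, ≤ 6°C.

|ΔTm| = 2°C; the pair is acceptable.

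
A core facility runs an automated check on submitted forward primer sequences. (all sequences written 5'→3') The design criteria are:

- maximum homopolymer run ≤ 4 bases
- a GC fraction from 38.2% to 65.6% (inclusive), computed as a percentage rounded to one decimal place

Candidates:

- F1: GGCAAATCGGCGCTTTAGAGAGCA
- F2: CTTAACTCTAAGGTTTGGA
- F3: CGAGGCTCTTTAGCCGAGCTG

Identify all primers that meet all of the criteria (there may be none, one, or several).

F1 and F3.

F1 (24 nt, A=7 T=4 G=8 C=5): longest run = 3 ✓; GC 13/24 = 54.2% ✓ — passes.
F2 (19 nt, A=5 T=7 G=4 C=3): longest run = 3 ✓; GC 7/19 = 36.8%, outside 38.2–65.6% ✗ — fails.
F3 (21 nt, A=3 T=5 G=7 C=6): longest run = 3 ✓; GC 13/21 = 61.9% ✓ — passes.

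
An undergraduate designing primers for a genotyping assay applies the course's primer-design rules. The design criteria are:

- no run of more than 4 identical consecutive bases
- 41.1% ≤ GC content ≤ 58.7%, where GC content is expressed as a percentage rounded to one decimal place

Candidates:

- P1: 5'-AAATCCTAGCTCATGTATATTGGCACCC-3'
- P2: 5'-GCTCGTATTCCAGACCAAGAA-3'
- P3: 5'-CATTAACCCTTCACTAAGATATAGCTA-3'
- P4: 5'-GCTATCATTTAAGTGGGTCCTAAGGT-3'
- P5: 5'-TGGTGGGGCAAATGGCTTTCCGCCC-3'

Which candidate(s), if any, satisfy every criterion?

P1 (28 nt, A=8 T=8 G=4 C=8): longest run = 3 ✓; GC 12/28 = 42.9% ✓ — passes.
P2 (21 nt, A=7 T=4 G=4 C=6): longest run = 2 ✓; GC 10/21 = 47.6% ✓ — passes.
P3 (27 nt, A=10 T=8 G=2 C=7): longest run = 3 ✓; GC 9/27 = 33.3%, outside 41.1–58.7% ✗ — fails.
P4 (26 nt, A=6 T=9 G=7 C=4): longest run = 3 ✓; GC 11/26 = 42.3% ✓ — passes.
P5 (25 nt, A=3 T=6 G=9 C=7): longest run = 4 ✓; GC 16/25 = 64.0%, outside 41.1–58.7% ✗ — fails.

P1, P2 and P4.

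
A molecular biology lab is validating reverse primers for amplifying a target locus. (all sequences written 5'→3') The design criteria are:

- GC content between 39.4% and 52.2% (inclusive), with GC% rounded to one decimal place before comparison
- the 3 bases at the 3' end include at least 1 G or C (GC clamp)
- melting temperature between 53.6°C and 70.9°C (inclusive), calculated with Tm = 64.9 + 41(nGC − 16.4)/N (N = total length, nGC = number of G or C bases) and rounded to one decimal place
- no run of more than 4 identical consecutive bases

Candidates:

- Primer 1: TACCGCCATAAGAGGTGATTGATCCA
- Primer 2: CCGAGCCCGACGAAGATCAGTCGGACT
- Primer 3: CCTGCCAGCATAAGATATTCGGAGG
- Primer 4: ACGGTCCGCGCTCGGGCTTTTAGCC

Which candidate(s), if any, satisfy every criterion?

Primer 1 (26 nt, A=8 T=6 G=6 C=6): GC 12/26 = 46.2% ✓; 3' end CCA has 2 G/C ✓; Tm = 64.9 + 41·(12 − 16.4)/26 = 58.0°C ✓; longest run = 2 ✓ — passes.
Primer 2 (27 nt, A=7 T=3 G=8 C=9): GC 17/27 = 63.0%, outside 39.4–52.2% ✗; 3' end ACT has 1 G/C ✓; Tm = 64.9 + 41·(17 − 16.4)/27 = 65.8°C ✓; longest run = 3 ✓ — fails.
Primer 3 (25 nt, A=7 T=5 G=7 C=6): GC 13/25 = 52.0% ✓; 3' end AGG has 2 G/C ✓; Tm = 64.9 + 41·(13 − 16.4)/25 = 59.3°C ✓; longest run = 2 ✓ — passes.
Primer 4 (25 nt, A=2 T=6 G=8 C=9): GC 17/25 = 68.0%, outside 39.4–52.2% ✗; 3' end GCC has 3 G/C ✓; Tm = 64.9 + 41·(17 − 16.4)/25 = 65.9°C ✓; longest run = 4 ✓ — fails.

Primer 1 and Primer 3.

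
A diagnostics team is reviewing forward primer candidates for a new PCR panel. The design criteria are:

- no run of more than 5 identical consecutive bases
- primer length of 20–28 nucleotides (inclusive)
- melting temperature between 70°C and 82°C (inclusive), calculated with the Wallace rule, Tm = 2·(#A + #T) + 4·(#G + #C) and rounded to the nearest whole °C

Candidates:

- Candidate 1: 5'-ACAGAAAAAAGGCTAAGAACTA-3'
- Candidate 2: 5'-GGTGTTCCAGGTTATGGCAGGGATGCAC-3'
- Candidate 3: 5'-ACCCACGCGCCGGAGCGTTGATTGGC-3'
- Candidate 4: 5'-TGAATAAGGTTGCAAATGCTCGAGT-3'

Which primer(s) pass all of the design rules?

Candidate 4 only.

Candidate 1 (22 nt, A=13 T=2 G=4 C=3): longest run = 6, exceeds 5 ✗; length 22 ✓; Tm = 2·15 + 4·7 = 58°C, outside 70–82°C ✗ — fails.
Candidate 2 (28 nt, A=5 T=7 G=11 C=5): longest run = 3 ✓; length 28 ✓; Tm = 2·12 + 4·16 = 88°C, outside 70–82°C ✗ — fails.
Candidate 3 (26 nt, A=4 T=4 G=9 C=9): longest run = 3 ✓; length 26 ✓; Tm = 2·8 + 4·18 = 88°C, outside 70–82°C ✗ — fails.
Candidate 4 (25 nt, A=8 T=7 G=7 C=3): longest run = 3 ✓; length 25 ✓; Tm = 2·15 + 4·10 = 70°C ✓ — passes.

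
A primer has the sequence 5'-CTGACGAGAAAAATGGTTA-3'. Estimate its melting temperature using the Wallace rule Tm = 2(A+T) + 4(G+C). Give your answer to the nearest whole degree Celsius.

52°C

Base counts: A=8, T=4, G=5, C=2 (length 19).
Tm = 2·(8+4) + 4·(5+2) = 2·12 + 4·7 = 24 + 28 = 52°C.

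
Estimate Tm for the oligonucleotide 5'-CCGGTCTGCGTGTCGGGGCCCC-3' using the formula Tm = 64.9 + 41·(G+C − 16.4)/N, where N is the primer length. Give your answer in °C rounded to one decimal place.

Base counts: A=0, T=4, G=9, C=9; G+C = 18, N = 22.
Tm = 64.9 + 41·(18 − 16.4)/22 = 64.9 + 65.60/22 = 67.9°C.

67.9°C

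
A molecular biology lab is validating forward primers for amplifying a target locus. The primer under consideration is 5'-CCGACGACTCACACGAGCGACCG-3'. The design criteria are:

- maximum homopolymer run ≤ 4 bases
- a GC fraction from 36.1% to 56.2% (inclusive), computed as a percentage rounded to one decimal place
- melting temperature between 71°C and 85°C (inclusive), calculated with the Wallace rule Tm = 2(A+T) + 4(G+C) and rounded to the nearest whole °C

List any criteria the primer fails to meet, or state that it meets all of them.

Fails: GC content.

Base counts: A=6, T=1, G=6, C=10 (length 23).
homopolymer run: longest run = 2 ✓
GC content: GC 16/23 = 69.6%, outside 36.1–56.2% ✗
Tm: Tm = 2·7 + 4·16 = 78°C ✓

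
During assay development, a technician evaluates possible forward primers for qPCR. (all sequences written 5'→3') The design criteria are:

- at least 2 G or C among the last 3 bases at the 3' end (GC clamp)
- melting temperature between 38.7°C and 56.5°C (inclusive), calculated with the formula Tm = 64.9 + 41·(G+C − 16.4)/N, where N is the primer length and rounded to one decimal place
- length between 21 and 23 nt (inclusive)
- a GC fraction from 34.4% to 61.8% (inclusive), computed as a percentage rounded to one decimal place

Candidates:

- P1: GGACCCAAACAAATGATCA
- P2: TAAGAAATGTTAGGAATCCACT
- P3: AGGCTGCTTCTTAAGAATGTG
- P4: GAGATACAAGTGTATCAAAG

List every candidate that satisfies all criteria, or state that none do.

P1 (19 nt, A=9 T=2 G=3 C=5): 3' end TCA has 1 G/C, need ≥2 ✗; Tm = 64.9 + 41·(8 − 16.4)/19 = 46.8°C ✓; length 19, outside 21–23 ✗; GC 8/19 = 42.1% ✓ — fails.
P2 (22 nt, A=9 T=6 G=4 C=3): 3' end ACT has 1 G/C, need ≥2 ✗; Tm = 64.9 + 41·(7 − 16.4)/22 = 47.4°C ✓; length 22 ✓; GC 7/22 = 31.8%, outside 34.4–61.8% ✗ — fails.
P3 (21 nt, A=5 T=7 G=6 C=3): 3' end GTG has 2 G/C ✓; Tm = 64.9 + 41·(9 − 16.4)/21 = 50.5°C ✓; length 21 ✓; GC 9/21 = 42.9% ✓ — passes.
P4 (20 nt, A=9 T=4 G=5 C=2): 3' end AAG has 1 G/C, need ≥2 ✗; Tm = 64.9 + 41·(7 − 16.4)/20 = 45.6°C ✓; length 20, outside 21–23 ✗; GC 7/20 = 35.0% ✓ — fails.

P3 only.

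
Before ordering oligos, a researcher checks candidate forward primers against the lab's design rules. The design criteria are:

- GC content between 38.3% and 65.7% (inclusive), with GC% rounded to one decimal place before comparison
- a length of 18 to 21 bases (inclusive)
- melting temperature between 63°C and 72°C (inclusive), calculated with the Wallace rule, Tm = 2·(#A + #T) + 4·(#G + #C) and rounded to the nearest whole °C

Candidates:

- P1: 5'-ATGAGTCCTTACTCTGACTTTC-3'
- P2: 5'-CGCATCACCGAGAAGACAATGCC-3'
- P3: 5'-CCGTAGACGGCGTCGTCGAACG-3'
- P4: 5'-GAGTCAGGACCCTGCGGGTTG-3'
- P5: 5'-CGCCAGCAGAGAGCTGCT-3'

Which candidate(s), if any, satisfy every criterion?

None of the candidates satisfy all criteria.

P1 (22 nt, A=4 T=9 G=3 C=6): GC 9/22 = 40.9% ✓; length 22, outside 18–21 ✗; Tm = 2·13 + 4·9 = 62°C, outside 63–72°C ✗ — fails.
P2 (23 nt, A=8 T=2 G=5 C=8): GC 13/23 = 56.5% ✓; length 23, outside 18–21 ✗; Tm = 2·10 + 4·13 = 72°C ✓ — fails.
P3 (22 nt, A=4 T=3 G=8 C=7): GC 15/22 = 68.2%, outside 38.3–65.7% ✗; length 22, outside 18–21 ✗; Tm = 2·7 + 4·15 = 74°C, outside 63–72°C ✗ — fails.
P4 (21 nt, A=3 T=4 G=9 C=5): GC 14/21 = 66.7%, outside 38.3–65.7% ✗; length 21 ✓; Tm = 2·7 + 4·14 = 70°C ✓ — fails.
P5 (18 nt, A=4 T=2 G=6 C=6): GC 12/18 = 66.7%, outside 38.3–65.7% ✗; length 18 ✓; Tm = 2·6 + 4·12 = 60°C, outside 63–72°C ✗ — fails.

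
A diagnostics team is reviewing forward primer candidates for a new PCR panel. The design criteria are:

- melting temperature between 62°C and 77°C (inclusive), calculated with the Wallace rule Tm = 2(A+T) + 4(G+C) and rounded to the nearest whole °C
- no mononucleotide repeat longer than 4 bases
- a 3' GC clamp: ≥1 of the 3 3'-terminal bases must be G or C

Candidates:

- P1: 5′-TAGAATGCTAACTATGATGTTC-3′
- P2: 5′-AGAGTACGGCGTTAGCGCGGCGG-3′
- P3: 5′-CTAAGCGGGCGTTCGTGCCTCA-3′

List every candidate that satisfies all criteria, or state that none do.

P1 (22 nt, A=7 T=8 G=4 C=3): Tm = 2·15 + 4·7 = 58°C, outside 62–77°C ✗; longest run = 2 ✓; 3' end TTC has 1 G/C ✓ — fails.
P2 (23 nt, A=4 T=3 G=11 C=5): Tm = 2·7 + 4·16 = 78°C, outside 62–77°C ✗; longest run = 2 ✓; 3' end CGG has 3 G/C ✓ — fails.
P3 (22 nt, A=3 T=5 G=7 C=7): Tm = 2·8 + 4·14 = 72°C ✓; longest run = 3 ✓; 3' end TCA has 1 G/C ✓ — passes.

P3 only.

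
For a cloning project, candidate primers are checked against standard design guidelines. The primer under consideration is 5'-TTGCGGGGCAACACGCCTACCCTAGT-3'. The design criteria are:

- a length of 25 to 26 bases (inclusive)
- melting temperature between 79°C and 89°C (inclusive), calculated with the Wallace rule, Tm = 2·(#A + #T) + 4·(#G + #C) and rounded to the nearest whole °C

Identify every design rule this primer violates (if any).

Base counts: A=5, T=5, G=7, C=9 (length 26).
length: length 26 ✓
Tm: Tm = 2·10 + 4·16 = 84°C ✓

Meets all criteria.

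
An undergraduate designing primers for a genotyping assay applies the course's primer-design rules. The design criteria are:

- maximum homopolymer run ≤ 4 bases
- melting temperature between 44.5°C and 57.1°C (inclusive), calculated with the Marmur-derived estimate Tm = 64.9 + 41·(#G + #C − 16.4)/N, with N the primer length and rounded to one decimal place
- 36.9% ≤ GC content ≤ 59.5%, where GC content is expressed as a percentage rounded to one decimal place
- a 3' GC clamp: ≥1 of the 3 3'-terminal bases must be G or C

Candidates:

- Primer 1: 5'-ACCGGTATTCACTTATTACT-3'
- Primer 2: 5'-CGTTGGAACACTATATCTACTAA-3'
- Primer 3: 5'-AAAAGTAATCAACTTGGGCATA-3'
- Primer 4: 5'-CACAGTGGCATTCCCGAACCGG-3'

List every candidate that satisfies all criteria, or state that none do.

Primer 1 (20 nt, A=5 T=8 G=2 C=5): longest run = 2 ✓; Tm = 64.9 + 41·(7 − 16.4)/20 = 45.6°C ✓; GC 7/20 = 35.0%, outside 36.9–59.5% ✗; 3' end ACT has 1 G/C ✓ — fails.
Primer 2 (23 nt, A=8 T=7 G=3 C=5): longest run = 2 ✓; Tm = 64.9 + 41·(8 − 16.4)/23 = 49.9°C ✓; GC 8/23 = 34.8%, outside 36.9–59.5% ✗; 3' end TAA has 0 G/C, need ≥1 ✗ — fails.
Primer 3 (22 nt, A=10 T=5 G=4 C=3): longest run = 4 ✓; Tm = 64.9 + 41·(7 − 16.4)/22 = 47.4°C ✓; GC 7/22 = 31.8%, outside 36.9–59.5% ✗; 3' end ATA has 0 G/C, need ≥1 ✗ — fails.
Primer 4 (22 nt, A=5 T=3 G=6 C=8): longest run = 3 ✓; Tm = 64.9 + 41·(14 − 16.4)/22 = 60.4°C, outside 44.5–57.1°C ✗; GC 14/22 = 63.6%, outside 36.9–59.5% ✗; 3' end CGG has 3 G/C ✓ — fails.

None of the candidates satisfy all criteria.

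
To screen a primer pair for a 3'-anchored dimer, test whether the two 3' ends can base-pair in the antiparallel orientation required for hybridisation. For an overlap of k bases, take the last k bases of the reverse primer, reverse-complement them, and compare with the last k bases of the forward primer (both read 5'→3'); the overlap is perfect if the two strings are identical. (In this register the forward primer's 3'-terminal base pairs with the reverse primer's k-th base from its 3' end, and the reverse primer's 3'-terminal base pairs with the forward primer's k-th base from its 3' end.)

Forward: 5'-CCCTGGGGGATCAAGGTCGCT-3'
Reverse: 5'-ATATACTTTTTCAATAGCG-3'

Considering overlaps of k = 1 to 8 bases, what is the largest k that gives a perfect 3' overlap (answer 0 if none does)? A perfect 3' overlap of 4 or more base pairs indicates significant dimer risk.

Longest perfect overlap: 4 complementary base pairs; significant dimer risk (threshold 4).

Last 8 bases (5'→3') — forward …AGGTCGCT, reverse …CAATAGCG.
Reverse complement of the reverse primer's last 8 bases: CGCTATTG; its first k bases are the reverse complement of the reverse primer's last k bases, so a perfect k-base overlap needs the forward primer's last k bases to equal them.
Comparing (forward last k vs required): k=1: T vs C ✗; k=2: CT vs CG ✗; k=3: GCT vs CGC ✗; k=4: CGCT vs CGCT ✓; k=5: TCGCT vs CGCTA ✗; k=6: GTCGCT vs CGCTAT ✗; k=7: GGTCGCT vs CGCTATT ✗; k=8: AGGTCGCT vs CGCTATTG ✗.
Only k = 4 is perfect, so the longest perfect 3' overlap is 4.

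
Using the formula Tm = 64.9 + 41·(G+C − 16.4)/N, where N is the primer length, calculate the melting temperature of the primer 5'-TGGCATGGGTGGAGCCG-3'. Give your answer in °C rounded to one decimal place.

54.3°C

Base counts: A=2, T=3, G=9, C=3; G+C = 12, N = 17.
Tm = 64.9 + 41·(12 − 16.4)/17 = 64.9 + -180.40/17 = 54.3°C.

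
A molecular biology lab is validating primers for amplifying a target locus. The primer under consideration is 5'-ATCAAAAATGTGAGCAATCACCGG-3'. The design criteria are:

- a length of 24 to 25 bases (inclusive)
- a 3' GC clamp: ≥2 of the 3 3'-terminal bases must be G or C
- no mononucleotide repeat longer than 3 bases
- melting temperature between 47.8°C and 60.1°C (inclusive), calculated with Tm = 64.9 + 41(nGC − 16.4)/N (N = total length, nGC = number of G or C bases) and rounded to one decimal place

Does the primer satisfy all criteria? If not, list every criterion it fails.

Fails: homopolymer run.

Base counts: A=10, T=4, G=5, C=5 (length 24).
length: length 24 ✓
GC clamp: 3' end CGG has 3 G/C ✓
homopolymer run: longest run = 5, exceeds 3 ✗
Tm: Tm = 64.9 + 41·(10 − 16.4)/24 = 54.0°C ✓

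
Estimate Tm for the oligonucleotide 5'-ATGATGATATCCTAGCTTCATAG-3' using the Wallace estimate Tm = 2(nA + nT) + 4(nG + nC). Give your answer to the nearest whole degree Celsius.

62°C

Base counts: A=7, T=8, G=4, C=4 (length 23).
Tm = 2·(7+8) + 4·(4+4) = 2·15 + 4·8 = 30 + 32 = 62°C.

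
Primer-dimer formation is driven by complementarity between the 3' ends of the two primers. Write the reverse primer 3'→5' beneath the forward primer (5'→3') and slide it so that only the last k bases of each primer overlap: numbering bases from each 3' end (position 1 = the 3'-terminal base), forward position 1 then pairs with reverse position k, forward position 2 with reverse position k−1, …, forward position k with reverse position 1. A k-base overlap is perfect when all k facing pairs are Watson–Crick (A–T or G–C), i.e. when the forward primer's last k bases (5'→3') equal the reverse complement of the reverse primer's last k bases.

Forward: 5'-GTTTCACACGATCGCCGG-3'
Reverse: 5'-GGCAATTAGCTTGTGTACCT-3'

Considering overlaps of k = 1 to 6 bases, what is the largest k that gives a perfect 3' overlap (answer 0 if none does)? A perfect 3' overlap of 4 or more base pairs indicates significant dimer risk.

Longest perfect overlap: 0 complementary base pairs; below the dimer-risk threshold (threshold 4).

Last 6 bases (5'→3') — forward …CGCCGG, reverse …GTACCT.
Reverse complement of the reverse primer's last 6 bases: AGGTAC; its first k bases are the reverse complement of the reverse primer's last k bases, so a perfect k-base overlap needs the forward primer's last k bases to equal them.
Comparing (forward last k vs required): k=1: G vs A ✗; k=2: GG vs AG ✗; k=3: CGG vs AGG ✗; k=4: CCGG vs AGGT ✗; k=5: GCCGG vs AGGTA ✗; k=6: CGCCGG vs AGGTAC ✗.
No overlap length from 1 to 6 is perfect, so the longest perfect 3' overlap is 0.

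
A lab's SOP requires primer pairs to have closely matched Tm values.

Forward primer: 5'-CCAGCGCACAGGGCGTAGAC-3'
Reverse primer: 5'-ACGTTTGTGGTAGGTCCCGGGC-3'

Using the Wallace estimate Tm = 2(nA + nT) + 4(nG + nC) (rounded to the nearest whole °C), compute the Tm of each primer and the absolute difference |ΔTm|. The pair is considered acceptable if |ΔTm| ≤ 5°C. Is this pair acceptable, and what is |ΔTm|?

Forward: A=5 T=1 G=7 C=7 → Tm = 2·6 + 4·14 = 68°C.
Reverse: A=2 T=6 G=9 C=5 → Tm = 2·8 + 4·14 = 72°C.
|ΔTm| = |68 − 72| = 4°C, ≤ 5°C.

|ΔTm| = 4°C; the pair is acceptable.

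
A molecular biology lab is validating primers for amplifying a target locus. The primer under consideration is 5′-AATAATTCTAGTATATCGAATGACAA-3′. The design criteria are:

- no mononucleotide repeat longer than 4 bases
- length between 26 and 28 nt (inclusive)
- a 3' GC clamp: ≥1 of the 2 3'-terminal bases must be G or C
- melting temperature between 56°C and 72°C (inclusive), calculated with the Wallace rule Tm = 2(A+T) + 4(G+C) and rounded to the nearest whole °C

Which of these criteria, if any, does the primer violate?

Base counts: A=12, T=8, G=3, C=3 (length 26).
homopolymer run: longest run = 2 ✓
length: length 26 ✓
GC clamp: 3' end AA has 0 G/C, need ≥1 ✗
Tm: Tm = 2·20 + 4·6 = 64°C ✓

Fails: GC clamp.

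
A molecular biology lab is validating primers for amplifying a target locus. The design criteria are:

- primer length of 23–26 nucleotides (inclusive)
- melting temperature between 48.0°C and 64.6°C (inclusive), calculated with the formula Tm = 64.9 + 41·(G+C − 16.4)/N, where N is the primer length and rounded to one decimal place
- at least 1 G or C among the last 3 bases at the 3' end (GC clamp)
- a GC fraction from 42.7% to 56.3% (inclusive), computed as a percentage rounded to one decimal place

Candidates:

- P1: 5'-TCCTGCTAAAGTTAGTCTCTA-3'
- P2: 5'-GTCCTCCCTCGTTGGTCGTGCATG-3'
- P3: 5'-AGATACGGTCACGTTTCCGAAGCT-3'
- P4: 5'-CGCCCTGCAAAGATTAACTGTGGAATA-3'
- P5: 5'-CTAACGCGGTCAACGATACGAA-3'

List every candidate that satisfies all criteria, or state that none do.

P1 (21 nt, A=5 T=8 G=3 C=5): length 21, outside 23–26 ✗; Tm = 64.9 + 41·(8 − 16.4)/21 = 48.5°C ✓; 3' end CTA has 1 G/C ✓; GC 8/21 = 38.1%, outside 42.7–56.3% ✗ — fails.
P2 (24 nt, A=1 T=8 G=7 C=8): length 24 ✓; Tm = 64.9 + 41·(15 − 16.4)/24 = 62.5°C ✓; 3' end ATG has 1 G/C ✓; GC 15/24 = 62.5%, outside 42.7–56.3% ✗ — fails.
P3 (24 nt, A=6 T=6 G=6 C=6): length 24 ✓; Tm = 64.9 + 41·(12 − 16.4)/24 = 57.4°C ✓; 3' end GCT has 2 G/C ✓; GC 12/24 = 50.0% ✓ — passes.
P4 (27 nt, A=9 T=6 G=6 C=6): length 27, outside 23–26 ✗; Tm = 64.9 + 41·(12 − 16.4)/27 = 58.2°C ✓; 3' end ATA has 0 G/C, need ≥1 ✗; GC 12/27 = 44.4% ✓ — fails.
P5 (22 nt, A=8 T=3 G=5 C=6): length 22, outside 23–26 ✗; Tm = 64.9 + 41·(11 − 16.4)/22 = 54.8°C ✓; 3' end GAA has 1 G/C ✓; GC 11/22 = 50.0% ✓ — fails.

P3 only.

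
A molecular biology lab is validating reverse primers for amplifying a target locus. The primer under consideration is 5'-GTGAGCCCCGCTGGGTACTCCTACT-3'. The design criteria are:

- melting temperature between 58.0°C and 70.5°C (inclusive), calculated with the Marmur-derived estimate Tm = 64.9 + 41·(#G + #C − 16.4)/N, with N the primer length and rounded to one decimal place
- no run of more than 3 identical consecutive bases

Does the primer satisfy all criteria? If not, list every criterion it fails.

Base counts: A=3, T=6, G=7, C=9 (length 25).
Tm: Tm = 64.9 + 41·(16 − 16.4)/25 = 64.2°C ✓
homopolymer run: longest run = 4, exceeds 3 ✗

Fails: homopolymer run.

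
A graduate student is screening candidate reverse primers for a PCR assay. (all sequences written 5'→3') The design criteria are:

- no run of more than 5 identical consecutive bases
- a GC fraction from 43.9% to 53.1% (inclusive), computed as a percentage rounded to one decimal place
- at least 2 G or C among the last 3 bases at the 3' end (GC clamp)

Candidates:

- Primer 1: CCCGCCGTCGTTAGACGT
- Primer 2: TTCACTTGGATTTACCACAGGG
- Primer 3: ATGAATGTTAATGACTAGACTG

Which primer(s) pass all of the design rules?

Primer 2 only.

Primer 1 (18 nt, A=2 T=4 G=5 C=7): longest run = 3 ✓; GC 12/18 = 66.7%, outside 43.9–53.1% ✗; 3' end CGT has 2 G/C ✓ — fails.
Primer 2 (22 nt, A=5 T=7 G=5 C=5): longest run = 3 ✓; GC 10/22 = 45.5% ✓; 3' end GGG has 3 G/C ✓ — passes.
Primer 3 (22 nt, A=8 T=7 G=5 C=2): longest run = 2 ✓; GC 7/22 = 31.8%, outside 43.9–53.1% ✗; 3' end CTG has 2 G/C ✓ — fails.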